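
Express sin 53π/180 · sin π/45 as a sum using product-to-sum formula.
sin 53π/180 sin π/45 = (1/2)[cos(53π/180-π/45) - cos(53π/180+π/45)]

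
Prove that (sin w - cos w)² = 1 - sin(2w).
LHS = sin²w - 2 sin w cos w + cos²w = (sin²w + cos²w) - 2 sin w cos w = 1 - sin(2w) = RHS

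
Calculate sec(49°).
sec(49°) = 1.524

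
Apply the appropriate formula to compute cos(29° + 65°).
cos(29° + 65°) = cos 29° cos 65° - sin 29° sin 65° = -0.06976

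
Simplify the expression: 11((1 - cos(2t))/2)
11((1 - cos(2t))/2) = 11(sin²t) (using Power reduction)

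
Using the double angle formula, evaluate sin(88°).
sin(88°) = 2 sin 44° cos 44° = 0.9994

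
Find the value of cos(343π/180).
cos(343π/180) = 0.9563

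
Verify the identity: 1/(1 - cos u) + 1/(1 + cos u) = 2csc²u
LHS = [(1 + cos u) + (1 - cos u)] / [(1 - cos u)(1 + cos u)] = 2/(1 - cos²u) = 2/sin²u = 2csc²u = RHS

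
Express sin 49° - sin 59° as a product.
sin 49° - sin 59° = 2 cos(54°) sin(-5°)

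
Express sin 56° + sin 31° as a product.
sin 56° + sin 31° = 2 sin(43.5°) cos(12.5°)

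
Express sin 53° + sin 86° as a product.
sin 53° + sin 86° = 2 sin(69.5°) cos(-16.5°)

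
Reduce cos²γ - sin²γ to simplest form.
cos²γ - sin²γ = cos(2γ) (using Double angle)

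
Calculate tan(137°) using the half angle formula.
tan(137°) = sin 274° / (1 + cos 274°) = -0.9325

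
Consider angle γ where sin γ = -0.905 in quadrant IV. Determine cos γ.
cos γ = √(1 - sin²γ) = 0.4254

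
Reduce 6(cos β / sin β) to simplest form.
6(cos β / sin β) = 6(cot β) (using Quotient identity)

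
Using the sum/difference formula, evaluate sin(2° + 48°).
sin(2° + 48°) = sin 2° cos 48° + cos 2° sin 48° = 0.766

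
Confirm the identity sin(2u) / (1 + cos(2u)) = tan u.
LHS = 2 sin u cos u / (2cos²u) = sin u/cos u = tan u = RHS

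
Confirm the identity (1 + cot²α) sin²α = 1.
LHS = csc²α · sin²α = (1/sin²α) · sin²α = 1 = RHS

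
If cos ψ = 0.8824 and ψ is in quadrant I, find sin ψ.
sin ψ = 0.4705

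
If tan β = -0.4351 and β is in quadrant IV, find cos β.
cos β = 0.917 (using tan²β + 1 = sec²β)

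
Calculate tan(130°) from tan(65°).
tan(130°) = 2 tan 65° / (1 - tan²65°) = -1.192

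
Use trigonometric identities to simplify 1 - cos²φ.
1 - cos²φ = sin²φ (using Pythagorean identity)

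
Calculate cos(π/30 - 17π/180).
cos(π/30 - 17π/180) = cos π/30 cos 17π/180 + sin π/30 sin 17π/180 = 0.9816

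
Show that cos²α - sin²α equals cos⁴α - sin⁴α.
RHS = (cos²α - sin²α)(cos²α + sin²α) = (cos²α - sin²α) · 1 = cos²α - sin²α = LHS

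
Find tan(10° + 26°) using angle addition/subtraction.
tan(10° + 26°) = (tan 10° + tan 26°)/(1 - tan 10° tan 26°) = 0.7265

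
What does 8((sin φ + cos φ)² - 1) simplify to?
8((sin φ + cos φ)² - 1) = 8(sin(2φ)) (using Pythagorean + double angle)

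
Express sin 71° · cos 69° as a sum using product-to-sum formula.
sin 71° cos 69° = (1/2)[sin(71°+69°) + sin(71°-69°)]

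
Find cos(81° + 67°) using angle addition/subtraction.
cos(81° + 67°) = cos 81° cos 67° - sin 81° sin 67° = -0.848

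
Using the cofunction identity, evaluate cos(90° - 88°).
cos(90° - 88°) = sin(88°) = 0.9994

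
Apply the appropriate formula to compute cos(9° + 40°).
cos(9° + 40°) = cos 9° cos 40° - sin 9° sin 40° = 0.6561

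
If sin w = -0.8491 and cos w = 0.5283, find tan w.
tan w = sin w / cos w = -1.607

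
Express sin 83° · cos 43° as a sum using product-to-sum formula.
sin 83° cos 43° = (1/2)[sin(83°+43°) + sin(83°-43°)]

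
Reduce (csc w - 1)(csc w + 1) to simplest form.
(csc w - 1)(csc w + 1) = cot²w (using Diff. of squares)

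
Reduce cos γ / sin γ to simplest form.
cos γ / sin γ = cot γ (using Quotient identity)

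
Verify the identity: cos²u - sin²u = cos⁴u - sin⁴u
RHS = (cos²u - sin²u)(cos²u + sin²u) = (cos²u - sin²u) · 1 = cos²u - sin²u = LHS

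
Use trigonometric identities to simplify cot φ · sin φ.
cot φ · sin φ = cos φ (using Quotient identity)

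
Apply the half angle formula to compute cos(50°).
cos(50°) = √((1 + cos 100°)/2) = 0.6428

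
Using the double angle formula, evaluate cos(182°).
cos(182°) = 2cos²91° - 1 = -0.9994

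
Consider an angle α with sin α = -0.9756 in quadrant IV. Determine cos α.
cos α = √(1 - sin²α) = 0.2196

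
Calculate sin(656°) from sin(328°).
sin(656°) = 2 sin 328° cos 328° = -0.8988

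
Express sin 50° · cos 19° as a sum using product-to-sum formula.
sin 50° cos 19° = (1/2)[sin(50°+19°) + sin(50°-19°)]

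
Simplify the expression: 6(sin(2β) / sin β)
6(sin(2β) / sin β) = 6(2 cos β) (using Double angle)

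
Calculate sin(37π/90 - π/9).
sin(37π/90 - π/9) = sin 37π/90 cos π/9 - cos 37π/90 sin π/9 = 0.809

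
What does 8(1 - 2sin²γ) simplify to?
8(1 - 2sin²γ) = 8(cos(2γ)) (using Double angle)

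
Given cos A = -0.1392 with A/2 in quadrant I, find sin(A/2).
sin(A/2) = ±√((1 - cos A)/2); positive since A/2 ∈ QI, so sin(A/2) = 0.7547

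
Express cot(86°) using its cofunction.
cot(86°) = tan(90° - 86°) = tan(4°)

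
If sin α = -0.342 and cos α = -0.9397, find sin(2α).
sin(2α) = 2 sin α cos α = 0.6428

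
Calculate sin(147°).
sin(147°) = 0.5446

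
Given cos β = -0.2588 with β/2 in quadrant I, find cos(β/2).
cos(β/2) = ±√((1 + cos β)/2); positive since β/2 ∈ QI, so cos(β/2) = 0.6088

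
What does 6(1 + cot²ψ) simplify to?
6(1 + cot²ψ) = 6(csc²ψ) (using Pythagorean identity)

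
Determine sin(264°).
sin(264°) = -0.9945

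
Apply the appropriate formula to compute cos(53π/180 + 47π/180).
cos(53π/180 + 47π/180) = cos 53π/180 cos 47π/180 - sin 53π/180 sin 47π/180 = -0.1736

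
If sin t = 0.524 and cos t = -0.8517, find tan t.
tan t = sin t / cos t = -0.6152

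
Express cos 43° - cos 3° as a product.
cos 43° - cos 3° = -2 sin(23°) sin(20°)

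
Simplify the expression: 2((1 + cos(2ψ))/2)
2((1 + cos(2ψ))/2) = 2(cos²ψ) (using Power reduction)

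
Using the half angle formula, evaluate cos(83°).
cos(83°) = √((1 + cos 166°)/2) = 0.1219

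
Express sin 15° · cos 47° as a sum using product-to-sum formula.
sin 15° cos 47° = (1/2)[sin(15°+47°) + sin(15°-47°)]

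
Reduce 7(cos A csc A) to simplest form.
7(cos A csc A) = 7(cot A) (using Reciprocal + quotient)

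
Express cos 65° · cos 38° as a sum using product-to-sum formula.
cos 65° cos 38° = (1/2)[cos(65°-38°) + cos(65°+38°)]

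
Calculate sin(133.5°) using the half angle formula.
sin(133.5°) = √((1 - cos 267°)/2) = 0.7254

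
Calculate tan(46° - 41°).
tan(46° - 41°) = (tan 46° - tan 41°)/(1 + tan 46° tan 41°) = 0.08749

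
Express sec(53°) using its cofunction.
sec(53°) = csc(90° - 53°) = csc(37°)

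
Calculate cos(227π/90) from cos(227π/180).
cos(227π/90) = 2cos²227π/180 - 1 = -0.06976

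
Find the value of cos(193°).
cos(193°) = -0.9744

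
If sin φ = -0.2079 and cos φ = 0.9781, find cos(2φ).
cos(2φ) = cos²φ - sin²φ = 0.9135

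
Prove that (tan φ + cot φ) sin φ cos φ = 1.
LHS = (sin φ/cos φ + cos φ/sin φ) sin φ cos φ = ((sin²φ + cos²φ)/(sin φ cos φ)) · sin φ cos φ = sin²φ + cos²φ = 1 = RHS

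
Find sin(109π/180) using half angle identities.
sin(109π/180) = √((1 - cos 109π/90)/2) = 0.9455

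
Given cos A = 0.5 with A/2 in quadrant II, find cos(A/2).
cos(A/2) = ±√((1 + cos A)/2); negative since A/2 ∈ QII, so cos(A/2) = -√3/2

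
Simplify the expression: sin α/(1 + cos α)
sin α/(1 + cos α) = tan(α/2) (using Half angle)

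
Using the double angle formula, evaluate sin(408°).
sin(408°) = 2 sin 204° cos 204° = 0.7431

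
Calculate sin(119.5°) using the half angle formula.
sin(119.5°) = √((1 - cos 239°)/2) = 0.8704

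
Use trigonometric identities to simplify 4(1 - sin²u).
4(1 - sin²u) = 4(cos²u) (using Pythagorean identity)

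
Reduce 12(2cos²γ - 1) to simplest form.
12(2cos²γ - 1) = 12(cos(2γ)) (using Double angle)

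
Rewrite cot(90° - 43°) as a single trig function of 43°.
cot(90° - 43°) = tan(43°)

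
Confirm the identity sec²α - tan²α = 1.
LHS = 1/cos²α - sin²α/cos²α = (1 - sin²α)/cos²α = cos²α/cos²α = 1 = RHS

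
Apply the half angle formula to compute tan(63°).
tan(63°) = sin 126° / (1 + cos 126°) = 1.963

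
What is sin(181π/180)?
sin(181π/180) = -0.01745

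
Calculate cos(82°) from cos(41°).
cos(82°) = cos²41° - sin²41° = 0.1392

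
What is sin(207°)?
sin(207°) = -0.454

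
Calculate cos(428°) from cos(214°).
cos(428°) = 1 - 2sin²214° = 0.3746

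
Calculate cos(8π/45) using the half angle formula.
cos(8π/45) = √((1 + cos 16π/45)/2) = 0.848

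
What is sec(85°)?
sec(85°) = 11.47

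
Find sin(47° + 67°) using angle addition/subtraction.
sin(47° + 67°) = sin 47° cos 67° + cos 47° sin 67° = 0.9135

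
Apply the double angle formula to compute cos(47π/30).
cos(47π/30) = cos²47π/60 - sin²47π/60 = 0.2079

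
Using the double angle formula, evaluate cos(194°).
cos(194°) = cos²97° - sin²97° = -0.9703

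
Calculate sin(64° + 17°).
sin(64° + 17°) = sin 64° cos 17° + cos 64° sin 17° = 0.9877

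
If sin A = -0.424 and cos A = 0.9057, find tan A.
tan A = sin A / cos A = -0.4681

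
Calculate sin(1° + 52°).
sin(1° + 52°) = sin 1° cos 52° + cos 1° sin 52° = 0.7986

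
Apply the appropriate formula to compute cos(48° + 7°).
cos(48° + 7°) = cos 48° cos 7° - sin 48° sin 7° = 0.5736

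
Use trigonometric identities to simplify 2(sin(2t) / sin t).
2(sin(2t) / sin t) = 2(2 cos t) (using Double angle)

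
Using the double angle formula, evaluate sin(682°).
sin(682°) = 2 sin 341° cos 341° = -0.6157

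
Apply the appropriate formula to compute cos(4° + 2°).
cos(4° + 2°) = cos 4° cos 2° - sin 4° sin 2° = 0.9945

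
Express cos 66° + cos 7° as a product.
cos 66° + cos 7° = 2 cos(36.5°) cos(29.5°)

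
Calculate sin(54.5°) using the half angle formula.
sin(54.5°) = √((1 - cos 109°)/2) = 0.8141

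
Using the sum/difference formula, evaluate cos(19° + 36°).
cos(19° + 36°) = cos 19° cos 36° - sin 19° sin 36° = 0.5736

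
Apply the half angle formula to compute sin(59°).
sin(59°) = √((1 - cos 118°)/2) = 0.8572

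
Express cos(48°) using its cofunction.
cos(48°) = sin(90° - 48°) = sin(42°)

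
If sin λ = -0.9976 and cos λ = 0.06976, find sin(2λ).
sin(2λ) = 2 sin λ cos λ = -0.1392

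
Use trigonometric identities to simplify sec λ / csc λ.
sec λ / csc λ = tan λ (using Reciprocal identities)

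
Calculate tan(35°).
tan(35°) = 0.7002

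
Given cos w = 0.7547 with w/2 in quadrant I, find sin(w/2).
sin(w/2) = ±√((1 - cos w)/2); positive since w/2 ∈ QI, so sin(w/2) = 0.3502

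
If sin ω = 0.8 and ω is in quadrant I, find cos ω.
cos ω = 0.6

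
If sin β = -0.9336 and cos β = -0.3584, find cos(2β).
cos(2β) = cos²β - sin²β = -0.7432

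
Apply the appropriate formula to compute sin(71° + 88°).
sin(71° + 88°) = sin 71° cos 88° + cos 71° sin 88° = 0.3584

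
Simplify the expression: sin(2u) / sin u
sin(2u) / sin u = 2 cos u (using Double angle)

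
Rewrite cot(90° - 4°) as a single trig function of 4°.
cot(90° - 4°) = tan(4°)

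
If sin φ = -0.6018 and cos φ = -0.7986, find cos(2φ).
cos(2φ) = cos²φ - sin²φ = 0.2756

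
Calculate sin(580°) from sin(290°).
sin(580°) = 2 sin 290° cos 290° = -0.6428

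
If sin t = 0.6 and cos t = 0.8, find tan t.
tan t = sin t / cos t = 0.75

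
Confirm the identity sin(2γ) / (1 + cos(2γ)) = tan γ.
LHS = 2 sin γ cos γ / (2cos²γ) = sin γ/cos γ = tan γ = RHS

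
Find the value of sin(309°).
sin(309°) = -0.7771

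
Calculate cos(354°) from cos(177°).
cos(354°) = cos²177° - sin²177° = 0.9945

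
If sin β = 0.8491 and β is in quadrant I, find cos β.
cos β = 0.5282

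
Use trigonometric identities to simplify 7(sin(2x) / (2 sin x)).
7(sin(2x) / (2 sin x)) = 7(cos x) (using Double angle)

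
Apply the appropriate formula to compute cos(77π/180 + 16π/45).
cos(77π/180 + 16π/45) = cos 77π/180 cos 16π/45 - sin 77π/180 sin 16π/45 = -0.7771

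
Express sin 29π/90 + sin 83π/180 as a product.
sin 29π/90 + sin 83π/180 = 2 sin(47π/120) cos(-5π/72)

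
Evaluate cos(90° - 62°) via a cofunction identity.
cos(90° - 62°) = sin(62°) = 0.8829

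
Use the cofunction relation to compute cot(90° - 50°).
cot(90° - 50°) = tan(50°) = 1.192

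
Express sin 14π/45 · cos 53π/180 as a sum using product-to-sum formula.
sin 14π/45 cos 53π/180 = (1/2)[sin(14π/45+53π/180) + sin(14π/45-53π/180)]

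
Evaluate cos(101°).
cos(101°) = -0.1908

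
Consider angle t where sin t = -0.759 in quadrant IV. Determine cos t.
cos t = √(1 - sin²t) = 0.6511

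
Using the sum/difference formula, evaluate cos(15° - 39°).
cos(15° - 39°) = cos 15° cos 39° + sin 15° sin 39° = 0.9135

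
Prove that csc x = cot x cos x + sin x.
RHS = cos²x/sin x + sin x = (cos²x + sin²x)/sin x = 1/sin x = csc x = LHS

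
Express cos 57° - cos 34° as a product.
cos 57° - cos 34° = -2 sin(45.5°) sin(11.5°)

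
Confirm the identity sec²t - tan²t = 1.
LHS = 1/cos²t - sin²t/cos²t = (1 - sin²t)/cos²t = cos²t/cos²t = 1 = RHS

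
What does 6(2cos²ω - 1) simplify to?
6(2cos²ω - 1) = 6(cos(2ω)) (using Double angle)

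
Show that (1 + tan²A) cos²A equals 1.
LHS = sec²A · cos²A = (1/cos²A) · cos²A = 1 = RHS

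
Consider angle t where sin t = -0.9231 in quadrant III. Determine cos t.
cos t = ±√(1 - sin²t) = -0.3846 (negative in QIII)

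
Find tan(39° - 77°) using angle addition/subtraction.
tan(39° - 77°) = (tan 39° - tan 77°)/(1 + tan 39° tan 77°) = -0.7813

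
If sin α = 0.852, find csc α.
csc α = 1/sin α = 1.174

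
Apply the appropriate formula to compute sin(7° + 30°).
sin(7° + 30°) = sin 7° cos 30° + cos 7° sin 30° = 0.6018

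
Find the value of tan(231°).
tan(231°) = 1.235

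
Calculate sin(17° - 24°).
sin(17° - 24°) = sin 17° cos 24° - cos 17° sin 24° = -0.1219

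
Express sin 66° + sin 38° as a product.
sin 66° + sin 38° = 2 sin(52°) cos(14°)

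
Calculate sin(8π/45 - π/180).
sin(8π/45 - π/180) = sin 8π/45 cos π/180 - cos 8π/45 sin π/180 = 0.515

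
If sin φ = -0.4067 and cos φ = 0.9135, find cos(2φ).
cos(2φ) = cos²φ - sin²φ = 0.6691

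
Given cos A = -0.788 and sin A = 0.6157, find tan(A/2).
tan(A/2) = sin A / (1 + cos A) = 2.904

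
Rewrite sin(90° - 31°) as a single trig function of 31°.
sin(90° - 31°) = cos(31°)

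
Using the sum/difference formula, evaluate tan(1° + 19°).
tan(1° + 19°) = (tan 1° + tan 19°)/(1 - tan 1° tan 19°) = 0.364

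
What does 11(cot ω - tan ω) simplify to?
11(cot ω - tan ω) = 11(2 cot(2ω)) (using Double angle)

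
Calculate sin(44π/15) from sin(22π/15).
sin(44π/15) = 2 sin 22π/15 cos 22π/15 = 0.2079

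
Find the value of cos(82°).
cos(82°) = 0.1392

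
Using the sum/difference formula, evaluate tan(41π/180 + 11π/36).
tan(41π/180 + 11π/36) = (tan 41π/180 + tan 11π/36)/(1 - tan 41π/180 tan 11π/36) = -9.514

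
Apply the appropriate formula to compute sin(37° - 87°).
sin(37° - 87°) = sin 37° cos 87° - cos 37° sin 87° = -0.766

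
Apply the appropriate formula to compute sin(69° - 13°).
sin(69° - 13°) = sin 69° cos 13° - cos 69° sin 13° = 0.829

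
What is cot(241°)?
cot(241°) = 0.5543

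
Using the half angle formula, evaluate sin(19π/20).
sin(19π/20) = √((1 - cos 19π/10)/2) = 0.1564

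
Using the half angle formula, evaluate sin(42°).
sin(42°) = √((1 - cos 84°)/2) = 0.6691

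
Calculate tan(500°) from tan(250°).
tan(500°) = 2 tan 250° / (1 - tan²250°) = -0.8391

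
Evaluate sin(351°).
sin(351°) = -0.1564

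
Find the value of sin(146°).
sin(146°) = 0.5592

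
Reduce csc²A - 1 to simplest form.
csc²A - 1 = cot²A (using Pythagorean identity)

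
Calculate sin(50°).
sin(50°) = 0.766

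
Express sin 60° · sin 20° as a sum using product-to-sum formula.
sin 60° sin 20° = (1/2)[cos(60°-20°) - cos(60°+20°)]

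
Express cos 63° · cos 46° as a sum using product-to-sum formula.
cos 63° cos 46° = (1/2)[cos(63°-46°) + cos(63°+46°)]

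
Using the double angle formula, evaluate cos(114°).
cos(114°) = cos²57° - sin²57° = -0.4067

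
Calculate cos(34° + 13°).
cos(34° + 13°) = cos 34° cos 13° - sin 34° sin 13° = 0.682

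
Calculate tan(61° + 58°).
tan(61° + 58°) = (tan 61° + tan 58°)/(1 - tan 61° tan 58°) = -1.804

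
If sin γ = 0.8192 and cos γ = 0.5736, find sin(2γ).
sin(2γ) = 2 sin γ cos γ = 0.9398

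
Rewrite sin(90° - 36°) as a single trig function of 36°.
sin(90° - 36°) = cos(36°)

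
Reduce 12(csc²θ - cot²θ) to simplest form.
12(csc²θ - cot²θ) = 12 (using Pythagorean identity)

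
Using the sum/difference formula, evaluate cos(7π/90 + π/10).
cos(7π/90 + π/10) = cos 7π/90 cos π/10 - sin 7π/90 sin π/10 = 0.848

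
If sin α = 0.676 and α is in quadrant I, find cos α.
cos α = 0.7369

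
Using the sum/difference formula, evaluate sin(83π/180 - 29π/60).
sin(83π/180 - 29π/60) = sin 83π/180 cos 29π/60 - cos 83π/180 sin 29π/60 = -0.06976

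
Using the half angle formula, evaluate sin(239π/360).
sin(239π/360) = √((1 - cos 239π/180)/2) = 0.8704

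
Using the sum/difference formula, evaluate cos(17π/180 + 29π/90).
cos(17π/180 + 29π/90) = cos 17π/180 cos 29π/90 - sin 17π/180 sin 29π/90 = (√6-√2)/4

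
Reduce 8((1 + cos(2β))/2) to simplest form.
8((1 + cos(2β))/2) = 8(cos²β) (using Power reduction)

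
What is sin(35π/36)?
sin(35π/36) = 0.08716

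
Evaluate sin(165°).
sin(165°) = (√6-√2)/4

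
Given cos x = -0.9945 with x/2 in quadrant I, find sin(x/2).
sin(x/2) = ±√((1 - cos x)/2); positive since x/2 ∈ QI, so sin(x/2) = 0.9986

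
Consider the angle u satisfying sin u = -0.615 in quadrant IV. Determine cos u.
cos u = √(1 - sin²u) = 0.7885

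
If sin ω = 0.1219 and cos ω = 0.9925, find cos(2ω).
cos(2ω) = cos²ω - sin²ω = 0.9702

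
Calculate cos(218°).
cos(218°) = -0.788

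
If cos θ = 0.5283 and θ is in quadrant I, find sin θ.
sin θ = 0.8491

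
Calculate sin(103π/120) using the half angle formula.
sin(103π/120) = √((1 - cos 103π/60)/2) = 0.4305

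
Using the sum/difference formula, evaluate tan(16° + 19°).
tan(16° + 19°) = (tan 16° + tan 19°)/(1 - tan 16° tan 19°) = 0.7002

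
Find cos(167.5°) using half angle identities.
cos(167.5°) = -√((1 + cos 335°)/2) = -0.9763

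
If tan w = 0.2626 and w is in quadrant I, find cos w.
cos w = 0.9672 (using tan²w + 1 = sec²w)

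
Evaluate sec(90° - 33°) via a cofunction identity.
sec(90° - 33°) = csc(33°) = 1.836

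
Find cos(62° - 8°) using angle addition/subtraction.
cos(62° - 8°) = cos 62° cos 8° + sin 62° sin 8° = 0.5878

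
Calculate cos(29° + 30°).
cos(29° + 30°) = cos 29° cos 30° - sin 29° sin 30° = 0.515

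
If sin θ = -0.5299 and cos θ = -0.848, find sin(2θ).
sin(2θ) = 2 sin θ cos θ = 0.8987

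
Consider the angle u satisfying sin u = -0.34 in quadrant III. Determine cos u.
cos u = ±√(1 - sin²u) = -0.9404 (negative in QIII)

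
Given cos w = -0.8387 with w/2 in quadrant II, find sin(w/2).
sin(w/2) = ±√((1 - cos w)/2); positive since w/2 ∈ QII, so sin(w/2) = 0.9588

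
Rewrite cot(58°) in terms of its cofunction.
cot(58°) = tan(90° - 58°) = tan(32°)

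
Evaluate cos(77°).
cos(77°) = 0.225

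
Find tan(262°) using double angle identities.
tan(262°) = 2 tan 131° / (1 - tan²131°) = 7.115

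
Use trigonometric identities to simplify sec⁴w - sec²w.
sec⁴w - sec²w = tan⁴w + tan²w (using Pythagorean)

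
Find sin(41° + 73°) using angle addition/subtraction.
sin(41° + 73°) = sin 41° cos 73° + cos 41° sin 73° = 0.9135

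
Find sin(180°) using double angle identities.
sin(180°) = 2 sin 90° cos 90° = 0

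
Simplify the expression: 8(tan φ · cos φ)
8(tan φ · cos φ) = 8(sin φ) (using Quotient identity)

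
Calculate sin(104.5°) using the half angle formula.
sin(104.5°) = √((1 - cos 209°)/2) = 0.9681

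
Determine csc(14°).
csc(14°) = 4.134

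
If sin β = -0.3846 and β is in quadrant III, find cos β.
cos β = -0.9231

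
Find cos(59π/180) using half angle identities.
cos(59π/180) = √((1 + cos 59π/90)/2) = 0.515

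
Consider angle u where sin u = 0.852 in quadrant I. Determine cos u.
cos u = √(1 - sin²u) = 0.5235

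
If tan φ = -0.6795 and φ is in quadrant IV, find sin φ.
sin φ = -0.562 (using tan²φ + 1 = sec²φ)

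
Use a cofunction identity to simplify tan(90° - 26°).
tan(90° - 26°) = cot(26°)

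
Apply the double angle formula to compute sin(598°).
sin(598°) = 2 sin 299° cos 299° = -0.848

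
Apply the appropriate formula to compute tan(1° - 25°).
tan(1° - 25°) = (tan 1° - tan 25°)/(1 + tan 1° tan 25°) = -0.4452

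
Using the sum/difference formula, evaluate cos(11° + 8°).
cos(11° + 8°) = cos 11° cos 8° - sin 11° sin 8° = 0.9455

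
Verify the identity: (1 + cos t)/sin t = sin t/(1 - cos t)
RHS = sin t(1 + cos t) / ((1 - cos t)(1 + cos t)) = sin t(1 + cos t) / (1 - cos²t) = sin t(1 + cos t) / sin²t = (1 + cos t)/sin t = LHS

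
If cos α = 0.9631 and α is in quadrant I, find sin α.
sin α = 0.2691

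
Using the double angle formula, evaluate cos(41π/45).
cos(41π/45) = cos²41π/90 - sin²41π/90 = -0.9613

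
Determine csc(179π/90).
csc(179π/90) = -28.65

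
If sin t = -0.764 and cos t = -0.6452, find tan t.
tan t = sin t / cos t = 1.184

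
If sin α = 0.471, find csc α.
csc α = 1/sin α = 2.123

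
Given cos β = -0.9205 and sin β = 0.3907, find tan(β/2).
tan(β/2) = sin β / (1 + cos β) = 4.914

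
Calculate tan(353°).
tan(353°) = -0.1228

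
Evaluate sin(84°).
sin(84°) = 0.9945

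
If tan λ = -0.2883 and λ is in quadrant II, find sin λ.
sin λ = 0.277 (using tan²λ + 1 = sec²λ)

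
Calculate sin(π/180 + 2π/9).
sin(π/180 + 2π/9) = sin π/180 cos 2π/9 + cos π/180 sin 2π/9 = 0.6561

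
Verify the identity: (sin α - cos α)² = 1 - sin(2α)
LHS = sin²α - 2 sin α cos α + cos²α = (sin²α + cos²α) - 2 sin α cos α = 1 - sin(2α) = RHS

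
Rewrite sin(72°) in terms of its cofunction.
sin(72°) = cos(90° - 72°) = cos(18°)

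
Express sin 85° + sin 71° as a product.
sin 85° + sin 71° = 2 sin(78°) cos(7°)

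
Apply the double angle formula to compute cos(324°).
cos(324°) = cos²162° - sin²162° = 0.809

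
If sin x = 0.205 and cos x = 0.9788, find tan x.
tan x = sin x / cos x = 0.2094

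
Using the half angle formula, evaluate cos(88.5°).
cos(88.5°) = √((1 + cos 177°)/2) = 0.02618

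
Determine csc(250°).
csc(250°) = -1.064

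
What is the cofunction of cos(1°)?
cos(1°) = sin(90° - 1°) = sin(89°)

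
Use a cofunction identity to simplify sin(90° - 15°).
sin(90° - 15°) = cos(15°)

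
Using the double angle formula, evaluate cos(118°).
cos(118°) = cos²59° - sin²59° = -0.4695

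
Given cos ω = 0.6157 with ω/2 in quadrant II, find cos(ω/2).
cos(ω/2) = ±√((1 + cos ω)/2); negative since ω/2 ∈ QII, so cos(ω/2) = -0.8988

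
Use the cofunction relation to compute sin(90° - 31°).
sin(90° - 31°) = cos(31°) = 0.8572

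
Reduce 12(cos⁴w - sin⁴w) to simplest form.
12(cos⁴w - sin⁴w) = 12(cos(2w)) (using Factoring + double angle)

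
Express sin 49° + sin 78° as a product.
sin 49° + sin 78° = 2 sin(63.5°) cos(-14.5°)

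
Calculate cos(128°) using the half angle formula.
cos(128°) = -√((1 + cos 256°)/2) = -0.6157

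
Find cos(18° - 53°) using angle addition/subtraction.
cos(18° - 53°) = cos 18° cos 53° + sin 18° sin 53° = 0.8192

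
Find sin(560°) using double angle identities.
sin(560°) = 2 sin 280° cos 280° = -0.342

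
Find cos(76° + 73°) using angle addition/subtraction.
cos(76° + 73°) = cos 76° cos 73° - sin 76° sin 73° = -0.8572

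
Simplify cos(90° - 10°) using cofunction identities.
cos(90° - 10°) = sin(10°)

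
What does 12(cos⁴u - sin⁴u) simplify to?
12(cos⁴u - sin⁴u) = 12(cos(2u)) (using Factoring + double angle)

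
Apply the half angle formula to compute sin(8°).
sin(8°) = √((1 - cos 16°)/2) = 0.1392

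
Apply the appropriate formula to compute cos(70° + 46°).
cos(70° + 46°) = cos 70° cos 46° - sin 70° sin 46° = -0.4384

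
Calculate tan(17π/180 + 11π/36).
tan(17π/180 + 11π/36) = (tan 17π/180 + tan 11π/36)/(1 - tan 17π/180 tan 11π/36) = 3.078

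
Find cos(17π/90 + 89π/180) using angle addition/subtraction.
cos(17π/90 + 89π/180) = cos 17π/90 cos 89π/180 - sin 17π/90 sin 89π/180 = -0.5446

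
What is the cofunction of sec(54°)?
sec(54°) = csc(90° - 54°) = csc(36°)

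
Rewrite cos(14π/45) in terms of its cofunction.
cos(14π/45) = sin(π/2 - 14π/45) = sin(17π/90)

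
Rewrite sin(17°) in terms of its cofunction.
sin(17°) = cos(90° - 17°) = cos(73°)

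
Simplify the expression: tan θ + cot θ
tan θ + cot θ = sec θ csc θ (using Quotient identities)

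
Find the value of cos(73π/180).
cos(73π/180) = 0.2924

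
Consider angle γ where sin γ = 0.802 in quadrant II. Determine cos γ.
cos γ = ±√(1 - sin²γ) = -0.5973 (negative in QII)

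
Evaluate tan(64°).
tan(64°) = 2.05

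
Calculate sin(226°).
sin(226°) = -0.7193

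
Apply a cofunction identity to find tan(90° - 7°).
tan(90° - 7°) = cot(7°) = 8.144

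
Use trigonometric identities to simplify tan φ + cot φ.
tan φ + cot φ = sec φ csc φ (using Quotient identities)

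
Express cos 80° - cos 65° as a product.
cos 80° - cos 65° = -2 sin(72.5°) sin(7.5°)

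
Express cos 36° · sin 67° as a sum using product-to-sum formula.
cos 36° sin 67° = (1/2)[sin(36°+67°) - sin(36°-67°)]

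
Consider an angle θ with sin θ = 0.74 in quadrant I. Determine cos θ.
cos θ = √(1 - sin²θ) = 0.6726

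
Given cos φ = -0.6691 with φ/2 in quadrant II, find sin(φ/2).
sin(φ/2) = ±√((1 - cos φ)/2); positive since φ/2 ∈ QII, so sin(φ/2) = 0.9135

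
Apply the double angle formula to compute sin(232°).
sin(232°) = 2 sin 116° cos 116° = -0.788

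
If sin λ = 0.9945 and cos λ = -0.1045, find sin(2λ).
sin(2λ) = 2 sin λ cos λ = -0.2079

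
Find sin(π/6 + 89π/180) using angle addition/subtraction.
sin(π/6 + 89π/180) = sin π/6 cos 89π/180 + cos π/6 sin 89π/180 = 0.8746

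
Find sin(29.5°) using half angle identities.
sin(29.5°) = √((1 - cos 59°)/2) = 0.4924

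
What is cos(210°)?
cos(210°) = -√3/2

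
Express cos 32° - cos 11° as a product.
cos 32° - cos 11° = -2 sin(21.5°) sin(10.5°)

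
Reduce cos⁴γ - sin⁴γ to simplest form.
cos⁴γ - sin⁴γ = cos(2γ) (using Factoring + double angle)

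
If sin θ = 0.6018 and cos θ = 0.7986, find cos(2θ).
cos(2θ) = cos²θ - sin²θ = 0.2756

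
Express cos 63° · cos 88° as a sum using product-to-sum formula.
cos 63° cos 88° = (1/2)[cos(63°-88°) + cos(63°+88°)]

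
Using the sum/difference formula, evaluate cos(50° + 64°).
cos(50° + 64°) = cos 50° cos 64° - sin 50° sin 64° = -0.4067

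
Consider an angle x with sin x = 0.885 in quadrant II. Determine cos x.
cos x = ±√(1 - sin²x) = -0.4656 (negative in QII)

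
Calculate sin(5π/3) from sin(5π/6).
sin(5π/3) = 2 sin 5π/6 cos 5π/6 = -√3/2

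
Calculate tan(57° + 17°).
tan(57° + 17°) = (tan 57° + tan 17°)/(1 - tan 57° tan 17°) = 3.487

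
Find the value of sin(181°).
sin(181°) = -0.01745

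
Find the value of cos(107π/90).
cos(107π/90) = -0.829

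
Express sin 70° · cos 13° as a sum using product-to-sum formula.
sin 70° cos 13° = (1/2)[sin(70°+13°) + sin(70°-13°)]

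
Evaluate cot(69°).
cot(69°) = 0.3839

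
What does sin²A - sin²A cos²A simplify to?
sin²A - sin²A cos²A = sin⁴A (using Factoring)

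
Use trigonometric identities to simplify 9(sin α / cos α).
9(sin α / cos α) = 9(tan α) (using Quotient identity)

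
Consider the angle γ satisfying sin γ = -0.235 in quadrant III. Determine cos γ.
cos γ = ±√(1 - sin²γ) = -0.972 (negative in QIII)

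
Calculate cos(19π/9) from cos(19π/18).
cos(19π/9) = 2cos²19π/18 - 1 = 0.9397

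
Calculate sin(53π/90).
sin(53π/90) = 0.9613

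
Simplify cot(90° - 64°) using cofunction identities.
cot(90° - 64°) = tan(64°)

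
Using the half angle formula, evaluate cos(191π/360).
cos(191π/360) = -√((1 + cos 191π/180)/2) = -0.09585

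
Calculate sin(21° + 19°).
sin(21° + 19°) = sin 21° cos 19° + cos 21° sin 19° = 0.6428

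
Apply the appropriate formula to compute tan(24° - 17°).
tan(24° - 17°) = (tan 24° - tan 17°)/(1 + tan 24° tan 17°) = 0.1228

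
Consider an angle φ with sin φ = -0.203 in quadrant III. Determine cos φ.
cos φ = ±√(1 - sin²φ) = -0.9792 (negative in QIII)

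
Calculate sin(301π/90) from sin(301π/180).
sin(301π/90) = 2 sin 301π/180 cos 301π/180 = -0.8829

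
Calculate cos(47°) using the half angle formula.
cos(47°) = √((1 + cos 94°)/2) = 0.682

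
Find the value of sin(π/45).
sin(π/45) = 0.06976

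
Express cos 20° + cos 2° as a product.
cos 20° + cos 2° = 2 cos(11°) cos(9°)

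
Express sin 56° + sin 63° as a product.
sin 56° + sin 63° = 2 sin(59.5°) cos(-3.5°)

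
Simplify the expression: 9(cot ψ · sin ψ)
9(cot ψ · sin ψ) = 9(cos ψ) (using Quotient identity)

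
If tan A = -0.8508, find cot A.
cot A = 1/tan A = -1.175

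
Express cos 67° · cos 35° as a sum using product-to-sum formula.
cos 67° cos 35° = (1/2)[cos(67°-35°) + cos(67°+35°)]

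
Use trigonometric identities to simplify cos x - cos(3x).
cos x - cos(3x) = 2 sin(2x) sin x (using Sum-to-product)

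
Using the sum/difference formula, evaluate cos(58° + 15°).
cos(58° + 15°) = cos 58° cos 15° - sin 58° sin 15° = 0.2924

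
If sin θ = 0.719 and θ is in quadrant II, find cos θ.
cos θ = -0.695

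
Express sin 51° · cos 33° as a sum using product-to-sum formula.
sin 51° cos 33° = (1/2)[sin(51°+33°) + sin(51°-33°)]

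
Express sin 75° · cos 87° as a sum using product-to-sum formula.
sin 75° cos 87° = (1/2)[sin(75°+87°) + sin(75°-87°)]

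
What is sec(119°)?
sec(119°) = -2.063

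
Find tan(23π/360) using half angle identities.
tan(23π/360) = sin 23π/180 / (1 + cos 23π/180) = 0.2035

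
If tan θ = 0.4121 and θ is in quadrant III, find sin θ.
sin θ = -0.381 (using tan²θ + 1 = sec²θ)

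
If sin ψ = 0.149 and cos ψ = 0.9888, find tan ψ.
tan ψ = sin ψ / cos ψ = 0.1507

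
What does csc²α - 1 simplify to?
csc²α - 1 = cot²α (using Pythagorean identity)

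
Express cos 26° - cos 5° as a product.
cos 26° - cos 5° = -2 sin(15.5°) sin(10.5°)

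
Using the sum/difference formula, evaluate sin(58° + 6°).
sin(58° + 6°) = sin 58° cos 6° + cos 58° sin 6° = 0.8988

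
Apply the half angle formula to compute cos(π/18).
cos(π/18) = √((1 + cos π/9)/2) = 0.9848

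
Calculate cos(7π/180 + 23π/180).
cos(7π/180 + 23π/180) = cos 7π/180 cos 23π/180 - sin 7π/180 sin 23π/180 = √3/2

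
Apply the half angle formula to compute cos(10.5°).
cos(10.5°) = √((1 + cos 21°)/2) = 0.9833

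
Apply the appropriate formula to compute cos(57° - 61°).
cos(57° - 61°) = cos 57° cos 61° + sin 57° sin 61° = 0.9976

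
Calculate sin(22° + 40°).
sin(22° + 40°) = sin 22° cos 40° + cos 22° sin 40° = 0.8829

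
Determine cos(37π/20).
cos(37π/20) = 0.891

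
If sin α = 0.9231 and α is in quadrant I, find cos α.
cos α = 0.3846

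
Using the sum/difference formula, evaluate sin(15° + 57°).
sin(15° + 57°) = sin 15° cos 57° + cos 15° sin 57° = 0.9511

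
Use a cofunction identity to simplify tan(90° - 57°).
tan(90° - 57°) = cot(57°)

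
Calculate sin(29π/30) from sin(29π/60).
sin(29π/30) = 2 sin 29π/60 cos 29π/60 = 0.1045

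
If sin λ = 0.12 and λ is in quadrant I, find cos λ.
cos λ = 0.9928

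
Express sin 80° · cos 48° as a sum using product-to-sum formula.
sin 80° cos 48° = (1/2)[sin(80°+48°) + sin(80°-48°)]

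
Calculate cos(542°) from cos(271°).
cos(542°) = cos²271° - sin²271° = -0.9994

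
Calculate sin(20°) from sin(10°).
sin(20°) = 2 sin 10° cos 10° = 0.342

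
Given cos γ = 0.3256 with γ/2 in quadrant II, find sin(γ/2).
sin(γ/2) = ±√((1 - cos γ)/2); positive since γ/2 ∈ QII, so sin(γ/2) = 0.5807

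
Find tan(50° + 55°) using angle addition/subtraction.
tan(50° + 55°) = (tan 50° + tan 55°)/(1 - tan 50° tan 55°) = -(2+√3)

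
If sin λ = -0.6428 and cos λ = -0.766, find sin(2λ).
sin(2λ) = 2 sin λ cos λ = 0.9848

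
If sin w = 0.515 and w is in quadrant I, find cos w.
cos w = 0.8572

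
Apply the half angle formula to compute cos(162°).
cos(162°) = -√((1 + cos 324°)/2) = -0.9511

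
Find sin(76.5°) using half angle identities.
sin(76.5°) = √((1 - cos 153°)/2) = 0.9724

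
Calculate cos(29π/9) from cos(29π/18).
cos(29π/9) = cos²29π/18 - sin²29π/18 = -0.766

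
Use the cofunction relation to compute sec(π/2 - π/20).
sec(π/2 - π/20) = csc(π/20) = 6.392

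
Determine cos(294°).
cos(294°) = 0.4067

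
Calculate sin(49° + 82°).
sin(49° + 82°) = sin 49° cos 82° + cos 49° sin 82° = 0.7547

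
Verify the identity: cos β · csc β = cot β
LHS = cos β · (1/sin β) = cos β/sin β = cot β = RHS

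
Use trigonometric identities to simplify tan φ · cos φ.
tan φ · cos φ = sin φ (using Quotient identity)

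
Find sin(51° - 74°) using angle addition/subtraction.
sin(51° - 74°) = sin 51° cos 74° - cos 51° sin 74° = -0.3907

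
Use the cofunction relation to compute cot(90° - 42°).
cot(90° - 42°) = tan(42°) = 0.9004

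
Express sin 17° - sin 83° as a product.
sin 17° - sin 83° = 2 cos(50°) sin(-33°)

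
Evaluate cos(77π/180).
cos(77π/180) = 0.225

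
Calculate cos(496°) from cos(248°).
cos(496°) = cos²248° - sin²248° = -0.7193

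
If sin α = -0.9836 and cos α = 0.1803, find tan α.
tan α = sin α / cos α = -5.455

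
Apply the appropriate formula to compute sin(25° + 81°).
sin(25° + 81°) = sin 25° cos 81° + cos 25° sin 81° = 0.9613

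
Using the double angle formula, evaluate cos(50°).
cos(50°) = 2cos²25° - 1 = 0.6428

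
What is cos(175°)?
cos(175°) = -0.9962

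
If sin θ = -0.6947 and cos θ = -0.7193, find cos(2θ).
cos(2θ) = cos²θ - sin²θ = 0.03478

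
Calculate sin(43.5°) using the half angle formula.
sin(43.5°) = √((1 - cos 87°)/2) = 0.6884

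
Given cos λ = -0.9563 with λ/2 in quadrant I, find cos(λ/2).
cos(λ/2) = ±√((1 + cos λ)/2); positive since λ/2 ∈ QI, so cos(λ/2) = 0.1478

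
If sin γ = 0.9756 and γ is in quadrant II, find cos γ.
cos γ = -0.2196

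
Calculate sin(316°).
sin(316°) = -0.6947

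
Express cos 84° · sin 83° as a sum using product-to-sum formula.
cos 84° sin 83° = (1/2)[sin(84°+83°) - sin(84°-83°)]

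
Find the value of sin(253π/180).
sin(253π/180) = -0.9563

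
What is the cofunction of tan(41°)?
tan(41°) = cot(90° - 41°) = cot(49°)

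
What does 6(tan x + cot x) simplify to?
6(tan x + cot x) = 6(sec x csc x) (using Quotient identities)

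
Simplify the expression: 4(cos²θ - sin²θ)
4(cos²θ - sin²θ) = 4(cos(2θ)) (using Double angle)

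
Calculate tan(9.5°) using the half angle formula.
tan(9.5°) = sin 19° / (1 + cos 19°) = 0.1673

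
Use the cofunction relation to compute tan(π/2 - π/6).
tan(π/2 - π/6) = cot(π/6) = √3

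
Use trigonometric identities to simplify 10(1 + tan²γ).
10(1 + tan²γ) = 10(sec²γ) (using Pythagorean identity)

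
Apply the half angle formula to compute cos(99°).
cos(99°) = -√((1 + cos 198°)/2) = -0.1564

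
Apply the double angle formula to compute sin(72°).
sin(72°) = 2 sin 36° cos 36° = 0.9511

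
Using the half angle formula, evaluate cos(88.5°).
cos(88.5°) = √((1 + cos 177°)/2) = 0.02618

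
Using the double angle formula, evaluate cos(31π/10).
cos(31π/10) = cos²31π/20 - sin²31π/20 = -0.9511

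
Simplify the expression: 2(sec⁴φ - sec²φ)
2(sec⁴φ - sec²φ) = 2(tan⁴φ + tan²φ) (using Pythagorean)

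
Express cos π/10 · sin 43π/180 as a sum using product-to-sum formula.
cos π/10 sin 43π/180 = (1/2)[sin(π/10+43π/180) - sin(π/10-43π/180)]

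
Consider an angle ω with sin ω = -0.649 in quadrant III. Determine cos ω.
cos ω = ±√(1 - sin²ω) = -0.7608 (negative in QIII)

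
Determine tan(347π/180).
tan(347π/180) = -0.2309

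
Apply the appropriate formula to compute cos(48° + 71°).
cos(48° + 71°) = cos 48° cos 71° - sin 48° sin 71° = -0.4848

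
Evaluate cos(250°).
cos(250°) = -0.342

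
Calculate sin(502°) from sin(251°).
sin(502°) = 2 sin 251° cos 251° = 0.6157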